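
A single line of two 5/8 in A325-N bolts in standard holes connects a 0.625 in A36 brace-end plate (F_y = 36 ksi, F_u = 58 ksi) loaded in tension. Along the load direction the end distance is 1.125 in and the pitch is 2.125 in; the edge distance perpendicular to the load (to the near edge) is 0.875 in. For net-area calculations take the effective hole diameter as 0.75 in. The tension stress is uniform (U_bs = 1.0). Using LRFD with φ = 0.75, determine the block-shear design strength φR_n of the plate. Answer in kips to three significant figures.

46.5 kips

Shear plane L_v = 1.125 + 1·2.125 = 3.25 in; A_gv = 3.25 × 0.625 = 2.031 in².
A_nv = (3.25 − 1.5·0.75) × 0.625 = 1.328 in².
A_nt = (0.875 − 0.5·0.75) × 0.625 = 0.3125 in².
0.6 F_u A_nv = 46.22 kips; 0.6 F_y A_gv = 43.87 kips → shear yielding governs the shear term.
R_n = 43.87 + 1.0 × 58 × 0.3125 = 62 kips.
Design strength φR_n = 0.75 × 62 = 46.5 kips.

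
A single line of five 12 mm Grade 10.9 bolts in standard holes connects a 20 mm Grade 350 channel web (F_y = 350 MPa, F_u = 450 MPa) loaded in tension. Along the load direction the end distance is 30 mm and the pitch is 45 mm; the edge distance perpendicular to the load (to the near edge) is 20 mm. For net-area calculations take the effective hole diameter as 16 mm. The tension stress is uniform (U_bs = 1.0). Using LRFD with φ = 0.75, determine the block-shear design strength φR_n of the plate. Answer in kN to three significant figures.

640 kN

Shear plane L_v = 30 + 4·45 = 210 mm; A_gv = 210 × 20 = 4200 mm².
A_nv = (210 − 4.5·16) × 20 = 2760 mm².
A_nt = (20 − 0.5·16) × 20 = 240 mm².
0.6 F_u A_nv = 745.2 kN; 0.6 F_y A_gv = 882 kN → shear rupture governs the shear term.
R_n = 745.2 + 1.0 × 450 × 240 / 1000 = 853.2 kN.
Design strength φR_n = 0.75 × 853.2 = 640 kN.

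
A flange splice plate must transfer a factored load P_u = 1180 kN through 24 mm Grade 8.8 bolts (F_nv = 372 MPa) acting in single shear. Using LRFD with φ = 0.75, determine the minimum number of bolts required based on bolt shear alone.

A_b = π·24²/4 = 452.4 mm².
Per-bolt design strength φR_n = 0.75 × 372 × 452.4 × 1 / 1000 = 126.2 kN.
n ≥ 1180 / 126.2 = 9.349 → use 10 bolts.

10 bolts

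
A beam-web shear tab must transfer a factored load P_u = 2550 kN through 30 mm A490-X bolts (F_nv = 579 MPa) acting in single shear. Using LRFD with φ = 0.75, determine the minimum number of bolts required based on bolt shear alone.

9 bolts

A_b = π·30²/4 = 706.9 mm².
Per-bolt design strength φR_n = 0.75 × 579 × 706.9 × 1 / 1000 = 307 kN.
n ≥ 2550 / 307 = 8.307 → use 9 bolts.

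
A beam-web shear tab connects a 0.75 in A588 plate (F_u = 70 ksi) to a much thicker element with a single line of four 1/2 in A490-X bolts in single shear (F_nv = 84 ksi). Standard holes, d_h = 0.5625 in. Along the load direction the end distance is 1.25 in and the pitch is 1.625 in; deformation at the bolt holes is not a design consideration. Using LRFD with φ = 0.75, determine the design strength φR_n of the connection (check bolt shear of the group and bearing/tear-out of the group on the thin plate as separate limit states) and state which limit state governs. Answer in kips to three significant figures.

49.5 kips (bolt shear governs)

Bolt shear: A_b = π·0.5²/4 = 0.1963 in²; R_n = 84 × 0.1963 × 4 × 1 = 65.97 kips → 0.75 × 65.97 = 49.5 kips.
Bearing (1.5 l_c t F_u ≤ 3.0 d t F_u): upper limit = 3.0·0.5·0.75·70 = 78.75 kips.
  Edge l_c = 1.25 − 0.5625/2 = 0.9688 → r_n = 76.29 kips; interior l_c = 1.625 − 0.5625 = 1.062 → r_n = 78.75 kips.
  R_n,bearing = 1·76.29 + 3·78.75 = 312.5 kips → 0.75 × 312.5 = 234 kips.
Bolt shear governs: 49.5 kips.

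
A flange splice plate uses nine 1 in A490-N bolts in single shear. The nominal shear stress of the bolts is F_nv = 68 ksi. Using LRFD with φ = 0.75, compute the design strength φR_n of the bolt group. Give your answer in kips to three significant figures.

360 kips

A_b = π × 1² / 4 = 0.7854 in².
R_n = F_nv · A_b · n · n_s = 68 × 0.7854 × 9 × 1 = 480.7 kips.
Design strength φR_n = 0.75 × 480.7 = 360 kips.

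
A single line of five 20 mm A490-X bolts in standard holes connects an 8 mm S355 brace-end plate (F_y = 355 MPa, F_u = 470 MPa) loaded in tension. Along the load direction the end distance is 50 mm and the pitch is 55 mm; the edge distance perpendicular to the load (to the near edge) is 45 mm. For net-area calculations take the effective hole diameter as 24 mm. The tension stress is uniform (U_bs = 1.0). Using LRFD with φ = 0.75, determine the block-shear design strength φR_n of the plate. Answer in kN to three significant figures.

Shear plane L_v = 50 + 4·55 = 270 mm; A_gv = 270 × 8 = 2160 mm².
A_nv = (270 − 4.5·24) × 8 = 1296 mm².
A_nt = (45 − 0.5·24) × 8 = 264 mm².
0.6 F_u A_nv = 365.5 kN; 0.6 F_y A_gv = 460.1 kN → shear rupture governs the shear term.
R_n = 365.5 + 1.0 × 470 × 264 / 1000 = 489.6 kN.
Design strength φR_n = 0.75 × 489.6 = 367 kN.

367 kN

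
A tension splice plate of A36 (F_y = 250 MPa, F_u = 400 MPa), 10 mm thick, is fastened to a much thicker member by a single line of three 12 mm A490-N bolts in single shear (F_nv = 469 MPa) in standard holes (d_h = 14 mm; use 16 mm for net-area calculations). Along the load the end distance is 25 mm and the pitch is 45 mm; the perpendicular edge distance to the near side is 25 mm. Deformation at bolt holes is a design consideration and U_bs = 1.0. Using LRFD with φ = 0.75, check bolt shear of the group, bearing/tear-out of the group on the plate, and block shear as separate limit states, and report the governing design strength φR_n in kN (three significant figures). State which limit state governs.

Bolt shear: A_b = π·12²/4 = 113.1 mm²; R_n = 469 × 113.1 × 3 × 1 / 1000 = 159.1 kN → 0.75 × 159.1 = 119 kN.
Bearing: edge l_c = 18, r_n = 86.4 kN; interior l_c = 31, r_n = 115.2 kN; R_n = 86.4 + 2·115.2 = 316.8 kN → 238 kN.
Block shear: A_gv = 1150, A_nv = 750, A_nt = 170 mm²; R_n = min(0.6F_uA_nv, 0.6F_yA_gv) + U_bs·F_u·A_nt = 240.5 kN → 180 kN.
Bolt shear governs: 119 kN.

119 kN (bolt shear governs)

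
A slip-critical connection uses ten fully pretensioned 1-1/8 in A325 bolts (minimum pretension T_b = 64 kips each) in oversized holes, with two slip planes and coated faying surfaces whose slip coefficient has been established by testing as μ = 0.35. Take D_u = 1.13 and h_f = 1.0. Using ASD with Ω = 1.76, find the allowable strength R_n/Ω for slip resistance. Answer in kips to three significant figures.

R_n = μ · D_u · h_f · T_b · n_s · n_b = 0.35 × 1.13 × 1.0 × 64 × 2 × 10 = 506.2 kips.
Allowable strength R_n/Ω = 506.2 / 1.76 = 288 kips.

288 kips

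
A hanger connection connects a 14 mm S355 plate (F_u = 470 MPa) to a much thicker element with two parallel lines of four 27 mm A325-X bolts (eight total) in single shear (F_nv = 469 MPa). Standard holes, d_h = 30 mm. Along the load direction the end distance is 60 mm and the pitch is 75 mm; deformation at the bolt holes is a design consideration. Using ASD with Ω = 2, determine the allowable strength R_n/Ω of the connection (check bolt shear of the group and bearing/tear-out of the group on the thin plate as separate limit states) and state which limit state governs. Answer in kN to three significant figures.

1070 kN (bolt shear governs)

Bolt shear: A_b = π·27²/4 = 572.6 mm²; R_n = 469 × 572.6 × 8 × 1 / 1000 = 2148 kN → 2148 / 2 = 1070 kN.
Bearing (1.2 l_c t F_u ≤ 2.4 d t F_u): upper limit = 2.4·27·14·470 / 1000 = 426.4 kN.
  Edge l_c = 60 − 30/2 = 45 → r_n = 355.3 kN; interior l_c = 75 − 30 = 45 → r_n = 355.3 kN.
  R_n,bearing = 2·355.3 + 6·355.3 = 2843 kN → 2843 / 2 = 1420 kN.
Bolt shear governs: 1070 kN.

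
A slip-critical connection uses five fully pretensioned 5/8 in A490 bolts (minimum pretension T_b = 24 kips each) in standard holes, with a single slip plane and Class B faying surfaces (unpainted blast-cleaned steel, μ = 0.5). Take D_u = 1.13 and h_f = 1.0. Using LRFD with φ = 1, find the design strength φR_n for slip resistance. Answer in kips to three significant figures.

R_n = μ · D_u · h_f · T_b · n_s · n_b = 0.5 × 1.13 × 1.0 × 24 × 1 × 5 = 67.8 kips.
Design strength φR_n = 1 × 67.8 = 67.8 kips.

67.8 kips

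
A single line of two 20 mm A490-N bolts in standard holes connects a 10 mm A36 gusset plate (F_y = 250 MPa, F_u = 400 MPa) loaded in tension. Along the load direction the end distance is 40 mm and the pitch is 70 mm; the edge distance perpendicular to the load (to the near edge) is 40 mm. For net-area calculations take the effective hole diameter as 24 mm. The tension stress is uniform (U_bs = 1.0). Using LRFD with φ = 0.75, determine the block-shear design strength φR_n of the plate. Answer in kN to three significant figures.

Shear plane L_v = 40 + 1·70 = 110 mm; A_gv = 110 × 10 = 1100 mm².
A_nv = (110 − 1.5·24) × 10 = 740 mm².
A_nt = (40 − 0.5·24) × 10 = 280 mm².
0.6 F_u A_nv = 177.6 kN; 0.6 F_y A_gv = 165 kN → shear yielding governs the shear term.
R_n = 165 + 1.0 × 400 × 280 / 1000 = 277 kN.
Design strength φR_n = 0.75 × 277 = 208 kN.

208 kN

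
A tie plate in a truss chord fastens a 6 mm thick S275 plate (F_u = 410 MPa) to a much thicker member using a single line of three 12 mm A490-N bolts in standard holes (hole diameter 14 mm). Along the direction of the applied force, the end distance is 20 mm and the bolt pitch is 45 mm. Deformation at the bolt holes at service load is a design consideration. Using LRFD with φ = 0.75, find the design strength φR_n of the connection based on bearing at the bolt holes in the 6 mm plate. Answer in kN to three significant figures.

135 kN

Per bolt r_n = 1.2 l_c t F_u ≤ 2.4 d t F_u; upper limit = 2.4 × 12 × 6 × 410 / 1000 = 70.85 kN.
Edge bolt: l_c = 20 − 14/2 = 13 mm → 1.2 × 13 × 6 × 410 / 1000 = 38.38 → r_n = 38.38 kN.
Interior bolts: l_c = 45 − 14 = 31 mm → 1.2 × 31 × 6 × 410 / 1000 = 91.51 → r_n = 70.85 kN.
R_n = 1 × 38.38 + 2 × 70.85 = 180.1 kN.
Design strength φR_n = 0.75 × 180.1 = 135 kN.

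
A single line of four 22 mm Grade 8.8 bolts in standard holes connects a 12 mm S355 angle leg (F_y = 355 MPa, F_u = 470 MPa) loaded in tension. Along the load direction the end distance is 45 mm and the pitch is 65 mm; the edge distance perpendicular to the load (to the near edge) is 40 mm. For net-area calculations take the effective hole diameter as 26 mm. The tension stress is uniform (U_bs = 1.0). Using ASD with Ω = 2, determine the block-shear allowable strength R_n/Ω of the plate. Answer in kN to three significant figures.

Shear plane L_v = 45 + 3·65 = 240 mm; A_gv = 240 × 12 = 2880 mm².
A_nv = (240 − 3.5·26) × 12 = 1788 mm².
A_nt = (40 − 0.5·26) × 12 = 324 mm².
0.6 F_u A_nv = 504.2 kN; 0.6 F_y A_gv = 613.4 kN → shear rupture governs the shear term.
R_n = 504.2 + 1.0 × 470 × 324 / 1000 = 656.5 kN.
Allowable strength R_n/Ω = 656.5 / 2 = 328 kN.

328 kN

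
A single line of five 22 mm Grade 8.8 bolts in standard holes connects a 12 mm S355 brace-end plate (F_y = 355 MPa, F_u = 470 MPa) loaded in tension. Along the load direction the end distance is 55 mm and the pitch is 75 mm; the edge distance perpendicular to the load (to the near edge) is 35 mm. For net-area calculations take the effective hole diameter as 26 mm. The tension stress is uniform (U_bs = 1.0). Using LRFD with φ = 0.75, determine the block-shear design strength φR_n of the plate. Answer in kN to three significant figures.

Shear plane L_v = 55 + 4·75 = 355 mm; A_gv = 355 × 12 = 4260 mm².
A_nv = (355 − 4.5·26) × 12 = 2856 mm².
A_nt = (35 − 0.5·26) × 12 = 264 mm².
0.6 F_u A_nv = 805.4 kN; 0.6 F_y A_gv = 907.4 kN → shear rupture governs the shear term.
R_n = 805.4 + 1.0 × 470 × 264 / 1000 = 929.5 kN.
Design strength φR_n = 0.75 × 929.5 = 697 kN.

697 kN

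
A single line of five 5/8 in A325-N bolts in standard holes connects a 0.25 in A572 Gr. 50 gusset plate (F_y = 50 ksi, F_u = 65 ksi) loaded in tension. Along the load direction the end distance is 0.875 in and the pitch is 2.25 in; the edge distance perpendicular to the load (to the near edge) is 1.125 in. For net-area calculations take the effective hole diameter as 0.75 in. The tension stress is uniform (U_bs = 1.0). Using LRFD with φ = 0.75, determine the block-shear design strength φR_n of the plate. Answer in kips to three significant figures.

Shear plane L_v = 0.875 + 4·2.25 = 9.875 in; A_gv = 9.875 × 0.25 = 2.469 in².
A_nv = (9.875 − 4.5·0.75) × 0.25 = 1.625 in².
A_nt = (1.125 − 0.5·0.75) × 0.25 = 0.1875 in².
0.6 F_u A_nv = 63.38 kips; 0.6 F_y A_gv = 74.06 kips → shear rupture governs the shear term.
R_n = 63.38 + 1.0 × 65 × 0.1875 = 75.56 kips.
Design strength φR_n = 0.75 × 75.56 = 56.7 kips.

56.7 kips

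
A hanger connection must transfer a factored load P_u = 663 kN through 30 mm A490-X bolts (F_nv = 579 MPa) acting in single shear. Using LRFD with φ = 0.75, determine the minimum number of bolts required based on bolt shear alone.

A_b = π·30²/4 = 706.9 mm².
Per-bolt design strength φR_n = 0.75 × 579 × 706.9 × 1 / 1000 = 307 kN.
n ≥ 663 / 307 = 2.16 → use 3 bolts.

3 bolts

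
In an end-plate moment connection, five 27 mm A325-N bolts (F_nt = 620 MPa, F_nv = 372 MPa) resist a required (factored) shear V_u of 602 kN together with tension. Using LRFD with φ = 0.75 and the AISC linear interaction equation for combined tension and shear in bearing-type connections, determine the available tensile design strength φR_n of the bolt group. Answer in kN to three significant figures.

A_b = π·27²/4 = 572.6 mm²; f_rv = 602 × 1000 / (5 × 572.6) = 210.3 MPa.
F'_nt = 1.3 F_nt − (F_nt / φF_nv) f_rv = 1.3·620 − (620/(0.75·372))·210.3 = 338.7 MPa, capped at F_nt → F'_nt = 338.7 MPa.
R_n = F'_nt · A_b · n = 338.7 × 572.6 × 5 / 1000 = 969.6 kN.
Design strength φR_n = 0.75 × 969.6 = 727 kN.

727 kN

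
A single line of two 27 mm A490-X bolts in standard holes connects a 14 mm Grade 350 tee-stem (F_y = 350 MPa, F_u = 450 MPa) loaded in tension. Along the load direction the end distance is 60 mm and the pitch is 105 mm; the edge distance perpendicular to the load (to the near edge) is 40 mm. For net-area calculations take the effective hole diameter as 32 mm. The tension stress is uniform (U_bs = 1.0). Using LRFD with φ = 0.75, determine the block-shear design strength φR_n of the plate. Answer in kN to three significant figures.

Shear plane L_v = 60 + 1·105 = 165 mm; A_gv = 165 × 14 = 2310 mm².
A_nv = (165 − 1.5·32) × 14 = 1638 mm².
A_nt = (40 − 0.5·32) × 14 = 336 mm².
0.6 F_u A_nv = 442.3 kN; 0.6 F_y A_gv = 485.1 kN → shear rupture governs the shear term.
R_n = 442.3 + 1.0 × 450 × 336 / 1000 = 593.5 kN.
Design strength φR_n = 0.75 × 593.5 = 445 kN.

445 kN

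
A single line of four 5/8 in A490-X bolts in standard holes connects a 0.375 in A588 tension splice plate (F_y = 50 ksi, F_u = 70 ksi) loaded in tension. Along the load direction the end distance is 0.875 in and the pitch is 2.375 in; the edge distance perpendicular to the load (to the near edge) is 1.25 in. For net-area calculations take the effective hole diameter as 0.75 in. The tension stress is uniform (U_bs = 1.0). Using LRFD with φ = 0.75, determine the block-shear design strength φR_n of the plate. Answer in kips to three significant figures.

80.7 kips

Shear plane L_v = 0.875 + 3·2.375 = 8 in; A_gv = 8 × 0.375 = 3 in².
A_nv = (8 − 3.5·0.75) × 0.375 = 2.016 in².
A_nt = (1.25 − 0.5·0.75) × 0.375 = 0.3281 in².
0.6 F_u A_nv = 84.66 kips; 0.6 F_y A_gv = 90 kips → shear rupture governs the shear term.
R_n = 84.66 + 1.0 × 70 × 0.3281 = 107.6 kips.
Design strength φR_n = 0.75 × 107.6 = 80.7 kips.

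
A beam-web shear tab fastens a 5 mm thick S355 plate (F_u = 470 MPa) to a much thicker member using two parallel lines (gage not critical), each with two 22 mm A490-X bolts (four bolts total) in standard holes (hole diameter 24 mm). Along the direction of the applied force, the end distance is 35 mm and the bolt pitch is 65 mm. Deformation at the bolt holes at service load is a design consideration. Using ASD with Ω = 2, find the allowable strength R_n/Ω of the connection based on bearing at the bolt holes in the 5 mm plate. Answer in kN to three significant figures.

180 kN

Per bolt r_n = 1.2 l_c t F_u ≤ 2.4 d t F_u; upper limit = 2.4 × 22 × 5 × 470 / 1000 = 124.1 kN.
Edge bolt: l_c = 35 − 24/2 = 23 mm → 1.2 × 23 × 5 × 470 / 1000 = 64.86 → r_n = 64.86 kN.
Interior bolts: l_c = 65 − 24 = 41 mm → 1.2 × 41 × 5 × 470 / 1000 = 115.6 → r_n = 115.6 kN.
R_n = 2 × 64.86 + 2 × 115.6 = 361 kN.
Allowable strength R_n/Ω = 361 / 2 = 180 kN.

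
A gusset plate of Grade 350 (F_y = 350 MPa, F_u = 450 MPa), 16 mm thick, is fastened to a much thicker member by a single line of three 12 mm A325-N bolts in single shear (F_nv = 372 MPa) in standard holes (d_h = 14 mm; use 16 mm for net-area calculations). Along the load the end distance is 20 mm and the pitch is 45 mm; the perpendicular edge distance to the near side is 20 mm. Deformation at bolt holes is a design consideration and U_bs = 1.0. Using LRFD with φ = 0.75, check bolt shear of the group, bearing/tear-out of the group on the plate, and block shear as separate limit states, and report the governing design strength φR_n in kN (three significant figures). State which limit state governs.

94.7 kN (bolt shear governs)

Bolt shear: A_b = π·12²/4 = 113.1 mm²; R_n = 372 × 113.1 × 3 × 1 / 1000 = 126.2 kN → 0.75 × 126.2 = 94.7 kN.
Bearing: edge l_c = 13, r_n = 112.3 kN; interior l_c = 31, r_n = 207.4 kN; R_n = 112.3 + 2·207.4 = 527 kN → 395 kN.
Block shear: A_gv = 1760, A_nv = 1120, A_nt = 192 mm²; R_n = min(0.6F_uA_nv, 0.6F_yA_gv) + U_bs·F_u·A_nt = 388.8 kN → 292 kN.
Bolt shear governs: 94.7 kN.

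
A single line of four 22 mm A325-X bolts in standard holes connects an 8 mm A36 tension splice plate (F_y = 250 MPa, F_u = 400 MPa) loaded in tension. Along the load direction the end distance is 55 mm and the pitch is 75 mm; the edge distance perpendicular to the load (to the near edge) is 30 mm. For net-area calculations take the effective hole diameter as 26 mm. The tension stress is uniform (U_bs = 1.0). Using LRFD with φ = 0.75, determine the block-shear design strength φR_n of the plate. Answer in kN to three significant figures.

Shear plane L_v = 55 + 3·75 = 280 mm; A_gv = 280 × 8 = 2240 mm².
A_nv = (280 − 3.5·26) × 8 = 1512 mm².
A_nt = (30 − 0.5·26) × 8 = 136 mm².
0.6 F_u A_nv = 362.9 kN; 0.6 F_y A_gv = 336 kN → shear yielding governs the shear term.
R_n = 336 + 1.0 × 400 × 136 / 1000 = 390.4 kN.
Design strength φR_n = 0.75 × 390.4 = 293 kN.

293 kN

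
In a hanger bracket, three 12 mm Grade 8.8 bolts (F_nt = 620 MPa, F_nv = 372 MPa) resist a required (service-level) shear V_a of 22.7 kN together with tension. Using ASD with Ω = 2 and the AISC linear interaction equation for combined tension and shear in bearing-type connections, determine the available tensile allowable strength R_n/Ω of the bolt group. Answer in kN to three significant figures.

98.9 kN

A_b = π·12²/4 = 113.1 mm²; f_rv = 22.7 × 1000 / (3 × 113.1) = 66.9 MPa.
F'_nt = 1.3 F_nt − (Ω F_nt / F_nv) f_rv = 1.3·620 − (2·620/372)·66.9 = 583 MPa, capped at F_nt → F'_nt = 583 MPa.
R_n = F'_nt · A_b · n = 583 × 113.1 × 3 / 1000 = 197.8 kN.
Allowable strength R_n/Ω = 197.8 / 2 = 98.9 kN.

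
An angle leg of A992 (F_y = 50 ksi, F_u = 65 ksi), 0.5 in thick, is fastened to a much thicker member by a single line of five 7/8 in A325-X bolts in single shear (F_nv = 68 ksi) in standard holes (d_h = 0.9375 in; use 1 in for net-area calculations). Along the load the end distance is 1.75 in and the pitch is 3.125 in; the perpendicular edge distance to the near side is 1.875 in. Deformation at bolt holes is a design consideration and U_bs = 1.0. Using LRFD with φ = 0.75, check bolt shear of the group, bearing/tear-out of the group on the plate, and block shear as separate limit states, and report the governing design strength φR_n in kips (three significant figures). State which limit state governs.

153 kips (bolt shear governs)

Bolt shear: A_b = π·0.875²/4 = 0.6013 in²; R_n = 68 × 0.6013 × 5 × 1 = 204.4 kips → 0.75 × 204.4 = 153 kips.
Bearing: edge l_c = 1.281, r_n = 49.97 kips; interior l_c = 2.188, r_n = 68.25 kips; R_n = 49.97 + 4·68.25 = 323 kips → 242 kips.
Block shear: A_gv = 7.125, A_nv = 4.875, A_nt = 0.6875 in²; R_n = min(0.6F_uA_nv, 0.6F_yA_gv) + U_bs·F_u·A_nt = 234.8 kips → 176 kips.
Bolt shear governs: 153 kips.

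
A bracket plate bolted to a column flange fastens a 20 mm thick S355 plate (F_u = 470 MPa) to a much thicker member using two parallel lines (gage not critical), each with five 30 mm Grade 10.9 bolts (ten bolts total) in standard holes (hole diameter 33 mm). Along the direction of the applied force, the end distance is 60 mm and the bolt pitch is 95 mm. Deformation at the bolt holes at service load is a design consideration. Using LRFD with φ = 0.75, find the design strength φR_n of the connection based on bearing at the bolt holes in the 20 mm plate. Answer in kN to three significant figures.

4800 kN

Per bolt r_n = 1.2 l_c t F_u ≤ 2.4 d t F_u; upper limit = 2.4 × 30 × 20 × 470 / 1000 = 676.8 kN.
Edge bolt: l_c = 60 − 33/2 = 43.5 mm → 1.2 × 43.5 × 20 × 470 / 1000 = 490.7 → r_n = 490.7 kN.
Interior bolts: l_c = 95 − 33 = 62 mm → 1.2 × 62 × 20 × 470 / 1000 = 699.4 → r_n = 676.8 kN.
R_n = 2 × 490.7 + 8 × 676.8 = 6396 kN.
Design strength φR_n = 0.75 × 6396 = 4800 kN.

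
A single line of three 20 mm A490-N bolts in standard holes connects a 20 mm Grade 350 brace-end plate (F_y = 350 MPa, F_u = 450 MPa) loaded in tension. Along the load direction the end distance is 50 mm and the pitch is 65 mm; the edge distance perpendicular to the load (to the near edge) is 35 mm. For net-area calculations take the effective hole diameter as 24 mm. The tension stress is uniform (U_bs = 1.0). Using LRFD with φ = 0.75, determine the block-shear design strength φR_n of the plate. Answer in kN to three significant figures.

Shear plane L_v = 50 + 2·65 = 180 mm; A_gv = 180 × 20 = 3600 mm².
A_nv = (180 − 2.5·24) × 20 = 2400 mm².
A_nt = (35 − 0.5·24) × 20 = 460 mm².
0.6 F_u A_nv = 648 kN; 0.6 F_y A_gv = 756 kN → shear rupture governs the shear term.
R_n = 648 + 1.0 × 450 × 460 / 1000 = 855 kN.
Design strength φR_n = 0.75 × 855 = 641 kN.

641 kN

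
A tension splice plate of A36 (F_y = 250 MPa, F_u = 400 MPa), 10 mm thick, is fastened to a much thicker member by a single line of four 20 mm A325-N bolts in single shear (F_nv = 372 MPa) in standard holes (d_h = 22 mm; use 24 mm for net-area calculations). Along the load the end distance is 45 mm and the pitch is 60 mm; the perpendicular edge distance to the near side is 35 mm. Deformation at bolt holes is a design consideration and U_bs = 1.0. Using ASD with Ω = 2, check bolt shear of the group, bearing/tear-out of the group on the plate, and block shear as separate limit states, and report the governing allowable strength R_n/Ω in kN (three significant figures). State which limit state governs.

Bolt shear: A_b = π·20²/4 = 314.2 mm²; R_n = 372 × 314.2 × 4 × 1 / 1000 = 467.5 kN → 467.5 / 2 = 234 kN.
Bearing: edge l_c = 34, r_n = 163.2 kN; interior l_c = 38, r_n = 182.4 kN; R_n = 163.2 + 3·182.4 = 710.4 kN → 355 kN.
Block shear: A_gv = 2250, A_nv = 1410, A_nt = 230 mm²; R_n = min(0.6F_uA_nv, 0.6F_yA_gv) + U_bs·F_u·A_nt = 429.5 kN → 215 kN.
Block shear governs: 215 kN.

215 kN (block shear governs)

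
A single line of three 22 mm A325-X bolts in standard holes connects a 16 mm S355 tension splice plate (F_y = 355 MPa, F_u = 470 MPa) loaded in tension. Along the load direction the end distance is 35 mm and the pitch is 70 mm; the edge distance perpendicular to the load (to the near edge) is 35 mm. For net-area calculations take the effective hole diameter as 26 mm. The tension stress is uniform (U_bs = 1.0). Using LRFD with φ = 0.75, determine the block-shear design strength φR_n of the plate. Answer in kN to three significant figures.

496 kN

Shear plane L_v = 35 + 2·70 = 175 mm; A_gv = 175 × 16 = 2800 mm².
A_nv = (175 − 2.5·26) × 16 = 1760 mm².
A_nt = (35 − 0.5·26) × 16 = 352 mm².
0.6 F_u A_nv = 496.3 kN; 0.6 F_y A_gv = 596.4 kN → shear rupture governs the shear term.
R_n = 496.3 + 1.0 × 470 × 352 / 1000 = 661.8 kN.
Design strength φR_n = 0.75 × 661.8 = 496 kN.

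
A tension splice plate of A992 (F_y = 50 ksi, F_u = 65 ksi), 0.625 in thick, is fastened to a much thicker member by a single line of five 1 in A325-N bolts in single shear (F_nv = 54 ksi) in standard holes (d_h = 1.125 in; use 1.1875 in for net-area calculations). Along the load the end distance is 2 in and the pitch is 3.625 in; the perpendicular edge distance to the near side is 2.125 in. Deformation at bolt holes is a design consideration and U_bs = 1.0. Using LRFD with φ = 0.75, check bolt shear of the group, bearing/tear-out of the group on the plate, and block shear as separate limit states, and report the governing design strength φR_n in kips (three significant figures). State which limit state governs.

159 kips (bolt shear governs)

Bolt shear: A_b = π·1²/4 = 0.7854 in²; R_n = 54 × 0.7854 × 5 × 1 = 212.1 kips → 0.75 × 212.1 = 159 kips.
Bearing: edge l_c = 1.438, r_n = 70.08 kips; interior l_c = 2.5, r_n = 97.5 kips; R_n = 70.08 + 4·97.5 = 460.1 kips → 345 kips.
Block shear: A_gv = 10.31, A_nv = 6.973, A_nt = 0.957 in²; R_n = min(0.6F_uA_nv, 0.6F_yA_gv) + U_bs·F_u·A_nt = 334.1 kips → 251 kips.
Bolt shear governs: 159 kips.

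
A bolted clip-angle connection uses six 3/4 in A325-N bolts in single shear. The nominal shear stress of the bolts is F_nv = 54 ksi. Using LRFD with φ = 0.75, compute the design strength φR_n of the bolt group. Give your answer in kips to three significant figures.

107 kips

A_b = π × 0.75² / 4 = 0.4418 in².
R_n = F_nv · A_b · n · n_s = 54 × 0.4418 × 6 × 1 = 143.1 kips.
Design strength φR_n = 0.75 × 143.1 = 107 kips.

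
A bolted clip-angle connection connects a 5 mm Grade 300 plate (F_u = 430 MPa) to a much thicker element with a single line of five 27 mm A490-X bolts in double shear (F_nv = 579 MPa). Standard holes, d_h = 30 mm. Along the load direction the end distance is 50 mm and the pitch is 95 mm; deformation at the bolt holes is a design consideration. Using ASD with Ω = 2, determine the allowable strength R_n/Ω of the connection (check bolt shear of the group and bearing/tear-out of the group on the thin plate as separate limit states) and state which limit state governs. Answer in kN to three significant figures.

Bolt shear: A_b = π·27²/4 = 572.6 mm²; R_n = 579 × 572.6 × 5 × 2 / 1000 = 3315 kN → 3315 / 2 = 1660 kN.
Bearing (1.2 l_c t F_u ≤ 2.4 d t F_u): upper limit = 2.4·27·5·430 / 1000 = 139.3 kN.
  Edge l_c = 50 − 30/2 = 35 → r_n = 90.3 kN; interior l_c = 95 − 30 = 65 → r_n = 139.3 kN.
  R_n,bearing = 1·90.3 + 4·139.3 = 647.6 kN → 647.6 / 2 = 324 kN.
Bearing governs: 324 kN.

324 kN (bearing governs)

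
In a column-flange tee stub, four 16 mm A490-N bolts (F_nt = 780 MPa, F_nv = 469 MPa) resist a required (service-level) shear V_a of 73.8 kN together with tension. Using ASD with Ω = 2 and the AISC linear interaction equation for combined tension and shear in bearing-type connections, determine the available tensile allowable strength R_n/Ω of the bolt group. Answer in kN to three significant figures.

285 kN

A_b = π·16²/4 = 201.1 mm²; f_rv = 73.8 × 1000 / (4 × 201.1) = 91.76 MPa.
F'_nt = 1.3 F_nt − (Ω F_nt / F_nv) f_rv = 1.3·780 − (2·780/469)·91.76 = 708.8 MPa, capped at F_nt → F'_nt = 708.8 MPa.
R_n = F'_nt · A_b · n = 708.8 × 201.1 × 4 / 1000 = 570 kN.
Allowable strength R_n/Ω = 570 / 2 = 285 kN.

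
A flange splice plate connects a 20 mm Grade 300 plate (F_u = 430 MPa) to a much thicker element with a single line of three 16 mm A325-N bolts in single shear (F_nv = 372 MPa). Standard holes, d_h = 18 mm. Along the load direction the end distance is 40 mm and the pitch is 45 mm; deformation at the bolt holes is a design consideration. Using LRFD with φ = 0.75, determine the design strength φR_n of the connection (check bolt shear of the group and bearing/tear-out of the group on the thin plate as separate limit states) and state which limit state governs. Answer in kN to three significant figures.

168 kN (bolt shear governs)

Bolt shear: A_b = π·16²/4 = 201.1 mm²; R_n = 372 × 201.1 × 3 × 1 / 1000 = 224.4 kN → 0.75 × 224.4 = 168 kN.
Bearing (1.2 l_c t F_u ≤ 2.4 d t F_u): upper limit = 2.4·16·20·430 / 1000 = 330.2 kN.
  Edge l_c = 40 − 18/2 = 31 → r_n = 319.9 kN; interior l_c = 45 − 18 = 27 → r_n = 278.6 kN.
  R_n,bearing = 1·319.9 + 2·278.6 = 877.2 kN → 0.75 × 877.2 = 658 kN.
Bolt shear governs: 168 kN.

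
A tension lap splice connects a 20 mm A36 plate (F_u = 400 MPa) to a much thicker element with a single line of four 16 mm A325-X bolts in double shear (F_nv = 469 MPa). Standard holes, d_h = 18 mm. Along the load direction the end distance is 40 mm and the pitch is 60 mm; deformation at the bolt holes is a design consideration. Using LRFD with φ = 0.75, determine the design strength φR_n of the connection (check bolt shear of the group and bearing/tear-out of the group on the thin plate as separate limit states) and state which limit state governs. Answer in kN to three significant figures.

566 kN (bolt shear governs)

Bolt shear: A_b = π·16²/4 = 201.1 mm²; R_n = 469 × 201.1 × 4 × 2 / 1000 = 754.4 kN → 0.75 × 754.4 = 566 kN.
Bearing (1.2 l_c t F_u ≤ 2.4 d t F_u): upper limit = 2.4·16·20·400 / 1000 = 307.2 kN.
  Edge l_c = 40 − 18/2 = 31 → r_n = 297.6 kN; interior l_c = 60 − 18 = 42 → r_n = 307.2 kN.
  R_n,bearing = 1·297.6 + 3·307.2 = 1219 kN → 0.75 × 1219 = 914 kN.
Bolt shear governs: 566 kN.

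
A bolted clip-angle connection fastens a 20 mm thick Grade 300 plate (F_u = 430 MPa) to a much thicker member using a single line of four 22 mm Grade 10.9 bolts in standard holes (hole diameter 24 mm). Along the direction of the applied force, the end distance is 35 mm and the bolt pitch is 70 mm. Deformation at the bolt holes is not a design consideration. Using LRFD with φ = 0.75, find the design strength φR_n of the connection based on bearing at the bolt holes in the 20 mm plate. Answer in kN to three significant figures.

Per bolt r_n = 1.5 l_c t F_u ≤ 3.0 d t F_u; upper limit = 3.0 × 22 × 20 × 430 / 1000 = 567.6 kN.
Edge bolt: l_c = 35 − 24/2 = 23 mm → 1.5 × 23 × 20 × 430 / 1000 = 296.7 → r_n = 296.7 kN.
Interior bolts: l_c = 70 − 24 = 46 mm → 1.5 × 46 × 20 × 430 / 1000 = 593.4 → r_n = 567.6 kN.
R_n = 1 × 296.7 + 3 × 567.6 = 2000 kN.
Design strength φR_n = 0.75 × 2000 = 1500 kN.

1500 kN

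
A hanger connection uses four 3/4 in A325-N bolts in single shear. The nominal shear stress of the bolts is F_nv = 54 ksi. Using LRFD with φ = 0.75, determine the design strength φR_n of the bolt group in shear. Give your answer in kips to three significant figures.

A_b = π × 0.75² / 4 = 0.4418 in².
R_n = F_nv · A_b · n · n_s = 54 × 0.4418 × 4 × 1 = 95.43 kips.
Design strength φR_n = 0.75 × 95.43 = 71.6 kips.

71.6 kips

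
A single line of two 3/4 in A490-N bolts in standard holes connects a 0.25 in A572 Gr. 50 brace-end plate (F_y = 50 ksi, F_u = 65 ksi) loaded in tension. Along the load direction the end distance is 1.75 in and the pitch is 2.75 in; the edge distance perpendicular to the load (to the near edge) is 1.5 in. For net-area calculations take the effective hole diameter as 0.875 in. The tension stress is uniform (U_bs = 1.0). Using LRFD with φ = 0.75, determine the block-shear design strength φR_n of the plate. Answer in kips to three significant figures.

Shear plane L_v = 1.75 + 1·2.75 = 4.5 in; A_gv = 4.5 × 0.25 = 1.125 in².
A_nv = (4.5 − 1.5·0.875) × 0.25 = 0.7969 in².
A_nt = (1.5 − 0.5·0.875) × 0.25 = 0.2656 in².
0.6 F_u A_nv = 31.08 kips; 0.6 F_y A_gv = 33.75 kips → shear rupture governs the shear term.
R_n = 31.08 + 1.0 × 65 × 0.2656 = 48.34 kips.
Design strength φR_n = 0.75 × 48.34 = 36.3 kips.

36.3 kips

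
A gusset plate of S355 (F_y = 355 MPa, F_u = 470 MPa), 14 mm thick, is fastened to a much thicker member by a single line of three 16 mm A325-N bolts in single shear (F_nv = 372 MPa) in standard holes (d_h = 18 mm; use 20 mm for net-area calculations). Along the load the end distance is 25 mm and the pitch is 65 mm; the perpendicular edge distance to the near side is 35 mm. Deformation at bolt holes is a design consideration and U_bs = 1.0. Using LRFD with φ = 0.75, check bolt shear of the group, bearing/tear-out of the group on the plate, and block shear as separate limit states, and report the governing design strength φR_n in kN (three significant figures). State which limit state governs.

Bolt shear: A_b = π·16²/4 = 201.1 mm²; R_n = 372 × 201.1 × 3 × 1 / 1000 = 224.4 kN → 0.75 × 224.4 = 168 kN.
Bearing: edge l_c = 16, r_n = 126.3 kN; interior l_c = 47, r_n = 252.7 kN; R_n = 126.3 + 2·252.7 = 631.7 kN → 474 kN.
Block shear: A_gv = 2170, A_nv = 1470, A_nt = 350 mm²; R_n = min(0.6F_uA_nv, 0.6F_yA_gv) + U_bs·F_u·A_nt = 579 kN → 434 kN.
Bolt shear governs: 168 kN.

168 kN (bolt shear governs)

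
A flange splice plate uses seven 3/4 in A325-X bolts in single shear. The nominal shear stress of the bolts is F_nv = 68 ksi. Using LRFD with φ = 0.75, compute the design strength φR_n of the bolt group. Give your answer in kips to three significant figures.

A_b = π × 0.75² / 4 = 0.4418 in².
R_n = F_nv · A_b · n · n_s = 68 × 0.4418 × 7 × 1 = 210.3 kips.
Design strength φR_n = 0.75 × 210.3 = 158 kips.

158 kips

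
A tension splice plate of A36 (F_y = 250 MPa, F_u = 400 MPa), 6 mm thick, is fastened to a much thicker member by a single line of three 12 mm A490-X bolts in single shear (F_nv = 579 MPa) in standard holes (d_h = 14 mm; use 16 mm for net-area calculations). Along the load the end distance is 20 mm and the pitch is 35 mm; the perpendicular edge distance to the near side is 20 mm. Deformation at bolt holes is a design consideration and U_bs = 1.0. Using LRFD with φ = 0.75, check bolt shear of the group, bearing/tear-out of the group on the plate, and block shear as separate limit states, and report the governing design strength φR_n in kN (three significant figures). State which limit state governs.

Bolt shear: A_b = π·12²/4 = 113.1 mm²; R_n = 579 × 113.1 × 3 × 1 / 1000 = 196.5 kN → 0.75 × 196.5 = 147 kN.
Bearing: edge l_c = 13, r_n = 37.44 kN; interior l_c = 21, r_n = 60.48 kN; R_n = 37.44 + 2·60.48 = 158.4 kN → 119 kN.
Block shear: A_gv = 540, A_nv = 300, A_nt = 72 mm²; R_n = min(0.6F_uA_nv, 0.6F_yA_gv) + U_bs·F_u·A_nt = 100.8 kN → 75.6 kN.
Block shear governs: 75.6 kN.

75.6 kN (block shear governs)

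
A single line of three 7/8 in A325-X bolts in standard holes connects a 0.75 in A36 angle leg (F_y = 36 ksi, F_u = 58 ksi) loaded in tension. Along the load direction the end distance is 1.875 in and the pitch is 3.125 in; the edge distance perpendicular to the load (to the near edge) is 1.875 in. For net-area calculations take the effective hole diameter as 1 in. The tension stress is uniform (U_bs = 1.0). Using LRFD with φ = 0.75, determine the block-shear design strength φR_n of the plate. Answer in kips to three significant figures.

Shear plane L_v = 1.875 + 2·3.125 = 8.125 in; A_gv = 8.125 × 0.75 = 6.094 in².
A_nv = (8.125 − 2.5·1) × 0.75 = 4.219 in².
A_nt = (1.875 − 0.5·1) × 0.75 = 1.031 in².
0.6 F_u A_nv = 146.8 kips; 0.6 F_y A_gv = 131.6 kips → shear yielding governs the shear term.
R_n = 131.6 + 1.0 × 58 × 1.031 = 191.4 kips.
Design strength φR_n = 0.75 × 191.4 = 144 kips.

144 kips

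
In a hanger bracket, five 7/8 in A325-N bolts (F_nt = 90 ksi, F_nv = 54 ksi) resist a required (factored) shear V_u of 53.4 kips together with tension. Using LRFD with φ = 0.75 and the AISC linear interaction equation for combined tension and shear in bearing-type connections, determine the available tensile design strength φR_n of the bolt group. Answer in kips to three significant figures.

175 kips

A_b = π·0.875²/4 = 0.6013 in²; f_rv = 53.4 / (5 × 0.6013) = 17.76 ksi.
F'_nt = 1.3 F_nt − (F_nt / φF_nv) f_rv = 1.3·90 − (90/(0.75·54))·17.76 = 77.53 ksi, capped at F_nt → F'_nt = 77.53 ksi.
R_n = F'_nt · A_b · n = 77.53 × 0.6013 × 5 = 233.1 kips.
Design strength φR_n = 0.75 × 233.1 = 175 kips.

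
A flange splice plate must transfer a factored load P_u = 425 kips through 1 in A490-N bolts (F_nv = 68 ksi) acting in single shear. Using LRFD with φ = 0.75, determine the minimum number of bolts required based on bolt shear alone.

A_b = π·1²/4 = 0.7854 in².
Per-bolt design strength φR_n = 0.75 × 68 × 0.7854 × 1 = 40.06 kips.
n ≥ 425 / 40.06 = 10.61 → use 11 bolts.

11 bolts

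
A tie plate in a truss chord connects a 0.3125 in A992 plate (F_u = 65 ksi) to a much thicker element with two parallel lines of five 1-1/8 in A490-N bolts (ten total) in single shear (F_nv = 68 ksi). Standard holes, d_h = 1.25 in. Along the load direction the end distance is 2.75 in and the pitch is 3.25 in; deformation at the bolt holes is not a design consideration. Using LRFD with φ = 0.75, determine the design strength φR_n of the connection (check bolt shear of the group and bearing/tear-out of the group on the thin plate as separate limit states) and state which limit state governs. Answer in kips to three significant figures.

463 kips (bearing governs)

Bolt shear: A_b = π·1.125²/4 = 0.994 in²; R_n = 68 × 0.994 × 10 × 1 = 675.9 kips → 0.75 × 675.9 = 507 kips.
Bearing (1.5 l_c t F_u ≤ 3.0 d t F_u): upper limit = 3.0·1.125·0.3125·65 = 68.55 kips.
  Edge l_c = 2.75 − 1.25/2 = 2.125 → r_n = 64.75 kips; interior l_c = 3.25 − 1.25 = 2 → r_n = 60.94 kips.
  R_n,bearing = 2·64.75 + 8·60.94 = 617 kips → 0.75 × 617 = 463 kips.
Bearing governs: 463 kips.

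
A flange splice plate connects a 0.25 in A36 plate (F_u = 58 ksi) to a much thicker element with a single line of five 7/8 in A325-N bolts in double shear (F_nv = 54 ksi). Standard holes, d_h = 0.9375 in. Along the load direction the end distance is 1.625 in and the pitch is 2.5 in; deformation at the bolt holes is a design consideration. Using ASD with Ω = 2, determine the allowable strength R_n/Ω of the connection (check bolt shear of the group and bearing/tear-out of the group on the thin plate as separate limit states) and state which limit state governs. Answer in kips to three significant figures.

64.4 kips (bearing governs)

Bolt shear: A_b = π·0.875²/4 = 0.6013 in²; R_n = 54 × 0.6013 × 5 × 2 = 324.7 kips → 324.7 / 2 = 162 kips.
Bearing (1.2 l_c t F_u ≤ 2.4 d t F_u): upper limit = 2.4·0.875·0.25·58 = 30.45 kips.
  Edge l_c = 1.625 − 0.9375/2 = 1.156 → r_n = 20.12 kips; interior l_c = 2.5 − 0.9375 = 1.562 → r_n = 27.19 kips.
  R_n,bearing = 1·20.12 + 4·27.19 = 128.9 kips → 128.9 / 2 = 64.4 kips.
Bearing governs: 64.4 kips.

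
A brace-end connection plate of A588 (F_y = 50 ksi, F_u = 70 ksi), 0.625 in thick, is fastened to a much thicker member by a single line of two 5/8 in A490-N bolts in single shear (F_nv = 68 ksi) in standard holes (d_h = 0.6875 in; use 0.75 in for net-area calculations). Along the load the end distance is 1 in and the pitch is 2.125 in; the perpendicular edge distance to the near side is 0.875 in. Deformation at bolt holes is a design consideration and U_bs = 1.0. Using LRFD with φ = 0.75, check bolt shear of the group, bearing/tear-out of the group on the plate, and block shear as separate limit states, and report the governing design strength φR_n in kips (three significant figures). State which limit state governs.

31.3 kips (bolt shear governs)

Bolt shear: A_b = π·0.625²/4 = 0.3068 in²; R_n = 68 × 0.3068 × 2 × 1 = 41.72 kips → 0.75 × 41.72 = 31.3 kips.
Bearing: edge l_c = 0.6562, r_n = 34.45 kips; interior l_c = 1.438, r_n = 65.62 kips; R_n = 34.45 + 1·65.62 = 100.1 kips → 75.1 kips.
Block shear: A_gv = 1.953, A_nv = 1.25, A_nt = 0.3125 in²; R_n = min(0.6F_uA_nv, 0.6F_yA_gv) + U_bs·F_u·A_nt = 74.38 kips → 55.8 kips.
Bolt shear governs: 31.3 kips.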